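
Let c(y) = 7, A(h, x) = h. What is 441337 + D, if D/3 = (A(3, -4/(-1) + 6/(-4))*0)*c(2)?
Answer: 441337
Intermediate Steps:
D = 0 (D = 3*((3*0)*7) = 3*(0*7) = 3*0 = 0)
441337 + D = 441337 + 0 = 441337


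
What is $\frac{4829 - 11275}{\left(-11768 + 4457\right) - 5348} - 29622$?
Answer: $- \frac{374978452}{12659} \approx -29622.0$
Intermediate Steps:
$\frac{4829 - 11275}{\left(-11768 + 4457\right) - 5348} - 29622 = - \frac{6446}{-7311 - 5348} - 29622 = - \frac{6446}{-12659} - 29622 = \left(-6446\right) \left(- \frac{1}{12659}\right) - 29622 = \frac{6446}{12659} - 29622 = - \frac{374978452}{12659}$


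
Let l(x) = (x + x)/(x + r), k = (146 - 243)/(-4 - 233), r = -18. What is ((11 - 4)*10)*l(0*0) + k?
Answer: 97/237 ≈ 0.40928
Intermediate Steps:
k = 97/237 (k = -97/(-237) = -97*(-1/237) = 97/237 ≈ 0.40928)
l(x) = 2*x/(-18 + x) (l(x) = (x + x)/(x - 18) = (2*x)/(-18 + x) = 2*x/(-18 + x))
((11 - 4)*10)*l(0*0) + k = ((11 - 4)*10)*(2*(0*0)/(-18 + 0*0)) + 97/237 = (7*10)*(2*0/(-18 + 0)) + 97/237 = 70*(2*0/(-18)) + 97/237 = 70*(2*0*(-1/18)) + 97/237 = 70*0 + 97/237 = 0 + 97/237 = 97/237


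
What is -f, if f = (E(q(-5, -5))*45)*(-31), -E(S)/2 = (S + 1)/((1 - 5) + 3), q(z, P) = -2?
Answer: -2790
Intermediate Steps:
E(S) = 2 + 2*S (E(S) = -2*(S + 1)/((1 - 5) + 3) = -2*(1 + S)/(-4 + 3) = -2*(1 + S)/(-1) = -2*(1 + S)*(-1) = -2*(-1 - S) = 2 + 2*S)
f = 2790 (f = ((2 + 2*(-2))*45)*(-31) = ((2 - 4)*45)*(-31) = -2*45*(-31) = -90*(-31) = 2790)
-f = -1*2790 = -2790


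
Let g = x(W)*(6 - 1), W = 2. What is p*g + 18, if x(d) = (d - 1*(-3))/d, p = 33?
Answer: 861/2 ≈ 430.50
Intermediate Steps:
x(d) = (3 + d)/d (x(d) = (d + 3)/d = (3 + d)/d)
g = 25/2 (g = ((3 + 2)/2)*(6 - 1) = ((1/2)*5)*5 = (5/2)*5 = 25/2 ≈ 12.500)
p*g + 18 = 33*(25/2) + 18 = 825/2 + 18 = 861/2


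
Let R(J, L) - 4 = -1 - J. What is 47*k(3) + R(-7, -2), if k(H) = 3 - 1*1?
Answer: 104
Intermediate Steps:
k(H) = 2 (k(H) = 3 - 1 = 2)
R(J, L) = 3 - J (R(J, L) = 4 + (-1 - J) = 3 - J)
47*k(3) + R(-7, -2) = 47*2 + (3 - 1*(-7)) = 94 + (3 + 7) = 94 + 10 = 104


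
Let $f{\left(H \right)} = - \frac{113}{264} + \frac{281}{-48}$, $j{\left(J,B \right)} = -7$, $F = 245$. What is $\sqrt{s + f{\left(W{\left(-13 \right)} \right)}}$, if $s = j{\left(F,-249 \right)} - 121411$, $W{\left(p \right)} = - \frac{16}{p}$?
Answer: $\frac{i \sqrt{2115696693}}{132} \approx 348.46 i$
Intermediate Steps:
$f{\left(H \right)} = - \frac{3317}{528}$ ($f{\left(H \right)} = \left(-113\right) \frac{1}{264} + 281 \left(- \frac{1}{48}\right) = - \frac{113}{264} - \frac{281}{48} = - \frac{3317}{528}$)
$s = -121418$ ($s = -7 - 121411 = -121418$)
$\sqrt{s + f{\left(W{\left(-13 \right)} \right)}} = \sqrt{-121418 - \frac{3317}{528}} = \sqrt{- \frac{64112021}{528}} = \frac{i \sqrt{2115696693}}{132}$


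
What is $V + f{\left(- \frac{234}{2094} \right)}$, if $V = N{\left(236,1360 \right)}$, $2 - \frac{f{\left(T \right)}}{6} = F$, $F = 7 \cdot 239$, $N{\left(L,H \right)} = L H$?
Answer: $310934$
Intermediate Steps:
$N{\left(L,H \right)} = H L$
$F = 1673$
$f{\left(T \right)} = -10026$ ($f{\left(T \right)} = 12 - 10038 = -10026$)
$V = 320960$ ($V = 1360 \cdot 236 = 320960$)
$V + f{\left(- \frac{234}{2094} \right)} = 320960 - 10026 = 310934$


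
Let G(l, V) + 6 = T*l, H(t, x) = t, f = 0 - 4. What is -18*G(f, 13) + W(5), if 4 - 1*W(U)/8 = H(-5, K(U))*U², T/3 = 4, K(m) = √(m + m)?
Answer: 2004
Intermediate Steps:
f = -4
K(m) = √2*√m (K(m) = √(2*m) = √2*√m)
T = 12 (T = 3*4 = 12)
W(U) = 32 + 40*U² (W(U) = 32 - (-40)*U² = 32 + 40*U²)
G(l, V) = -6 + 12*l
-18*G(f, 13) + W(5) = -18*(-6 + 12*(-4)) + (32 + 40*5²) = -18*(-6 - 48) + (32 + 40*25) = -18*(-54) + (32 + 1000) = 972 + 1032 = 2004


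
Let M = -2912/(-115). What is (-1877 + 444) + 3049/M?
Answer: -3822261/2912 ≈ -1312.6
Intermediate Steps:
M = 2912/115 (M = -2912*(-1/115) = 2912/115 ≈ 25.322)
(-1877 + 444) + 3049/M = (-1877 + 444) + 3049/(2912/115) = -1433 + 3049*(115/2912) = -1433 + 350635/2912 = -3822261/2912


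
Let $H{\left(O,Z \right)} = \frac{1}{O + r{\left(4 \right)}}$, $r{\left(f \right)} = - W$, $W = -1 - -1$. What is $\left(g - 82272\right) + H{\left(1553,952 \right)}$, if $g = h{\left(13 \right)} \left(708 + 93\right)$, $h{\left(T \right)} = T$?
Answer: $- \frac{111597026}{1553} \approx -71859.0$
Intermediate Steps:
$W = 0$ ($W = -1 + 1 = 0$)
$r{\left(f \right)} = 0$ ($r{\left(f \right)} = \left(-1\right) 0 = 0$)
$g = 10413$ ($g = 13 \left(708 + 93\right) = 13 \cdot 801 = 10413$)
$H{\left(O,Z \right)} = \frac{1}{O}$ ($H{\left(O,Z \right)} = \frac{1}{O + 0} = \frac{1}{O}$)
$\left(g - 82272\right) + H{\left(1553,952 \right)} = \left(10413 - 82272\right) + \frac{1}{1553} = -71859 + \frac{1}{1553} = - \frac{111597026}{1553}$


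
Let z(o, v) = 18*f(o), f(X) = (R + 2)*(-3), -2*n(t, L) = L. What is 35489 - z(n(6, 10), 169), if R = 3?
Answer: 35759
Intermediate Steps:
n(t, L) = -L/2
f(X) = -15 (f(X) = (3 + 2)*(-3) = 5*(-3) = -15)
z(o, v) = -270 (z(o, v) = 18*(-15) = -270)
35489 - z(n(6, 10), 169) = 35489 - 1*(-270) = 35489 + 270 = 35759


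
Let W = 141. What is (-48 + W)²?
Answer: 8649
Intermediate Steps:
(-48 + W)² = (-48 + 141)² = 93² = 8649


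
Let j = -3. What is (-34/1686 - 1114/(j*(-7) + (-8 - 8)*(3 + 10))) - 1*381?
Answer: -59125298/157641 ≈ -375.06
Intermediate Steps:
(-34/1686 - 1114/(j*(-7) + (-8 - 8)*(3 + 10))) - 1*381 = (-34/1686 - 1114/(-3*(-7) + (-8 - 8)*(3 + 10))) - 1*381 = (-34*1/1686 - 1114/(21 - 16*13)) - 381 = (-17/843 - 1114/(21 - 208)) - 381 = (-17/843 - 1114/(-187)) - 381 = (-17/843 - 1114*(-1/187)) - 381 = (-17/843 + 1114/187) - 381 = 935923/157641 - 381 = -59125298/157641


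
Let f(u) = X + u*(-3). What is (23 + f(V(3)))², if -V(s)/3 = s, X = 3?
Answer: 2809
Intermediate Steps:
V(s) = -3*s
f(u) = 3 - 3*u (f(u) = 3 + u*(-3) = 3 - 3*u)
(23 + f(V(3)))² = (23 + (3 - (-9)*3))² = (23 + (3 - 3*(-9)))² = (23 + (3 + 27))² = (23 + 30)² = 53² = 2809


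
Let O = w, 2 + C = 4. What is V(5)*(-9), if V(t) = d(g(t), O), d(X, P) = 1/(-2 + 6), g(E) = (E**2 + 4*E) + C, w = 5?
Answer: -9/4 ≈ -2.2500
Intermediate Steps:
C = 2 (C = -2 + 4 = 2)
O = 5
g(E) = 2 + E**2 + 4*E (g(E) = (E**2 + 4*E) + 2 = 2 + E**2 + 4*E)
d(X, P) = 1/4
V(t) = 1/4
V(5)*(-9) = (1/4)*(-9) = -9/4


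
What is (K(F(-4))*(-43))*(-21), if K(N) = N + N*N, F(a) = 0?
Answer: 0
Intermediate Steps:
K(N) = N + N²
(K(F(-4))*(-43))*(-21) = ((0*(1 + 0))*(-43))*(-21) = ((0*1)*(-43))*(-21) = (0*(-43))*(-21) = 0*(-21) = 0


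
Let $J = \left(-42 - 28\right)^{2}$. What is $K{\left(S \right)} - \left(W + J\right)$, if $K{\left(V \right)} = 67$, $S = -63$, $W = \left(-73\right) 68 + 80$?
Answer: $51$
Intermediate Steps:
$W = -4884$ ($W = -4964 + 80 = -4884$)
$J = 4900$ ($J = \left(-42 - 28\right)^{2} = \left(-70\right)^{2} = 4900$)
$K{\left(S \right)} - \left(W + J\right) = 67 - \left(-4884 + 4900\right) = 67 - 16 = 51$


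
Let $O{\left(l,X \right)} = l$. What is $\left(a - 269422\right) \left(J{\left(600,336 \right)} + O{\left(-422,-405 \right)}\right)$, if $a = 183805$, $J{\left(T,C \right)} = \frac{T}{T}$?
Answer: $36044757$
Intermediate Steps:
$J{\left(T,C \right)} = 1$
$\left(a - 269422\right) \left(J{\left(600,336 \right)} + O{\left(-422,-405 \right)}\right) = \left(183805 - 269422\right) \left(1 - 422\right) = \left(-85617\right) \left(-421\right) = 36044757$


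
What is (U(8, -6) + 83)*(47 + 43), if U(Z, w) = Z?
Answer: 8190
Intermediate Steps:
(U(8, -6) + 83)*(47 + 43) = (8 + 83)*(47 + 43) = 91*90 = 8190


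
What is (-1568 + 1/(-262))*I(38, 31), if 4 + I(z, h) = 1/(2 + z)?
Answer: 65319903/10480 ≈ 6232.8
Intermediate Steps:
I(z, h) = -4 + 1/(2 + z)
(-1568 + 1/(-262))*I(38, 31) = (-1568 + 1/(-262))*((-7 - 4*38)/(2 + 38)) = (-1568 - 1/262)*((-7 - 152)/40) = -410817*(-159)/10480 = -410817/262*(-159/40) = 65319903/10480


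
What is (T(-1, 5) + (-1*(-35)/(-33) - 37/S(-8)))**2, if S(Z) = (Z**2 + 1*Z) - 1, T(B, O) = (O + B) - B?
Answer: 2401/225 ≈ 10.671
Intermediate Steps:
T(B, O) = O (T(B, O) = (B + O) - B = O)
S(Z) = -1 + Z + Z**2 (S(Z) = (Z**2 + Z) - 1 = (Z + Z**2) - 1 = -1 + Z + Z**2)
(T(-1, 5) + (-1*(-35)/(-33) - 37/S(-8)))**2 = (5 + (-1*(-35)/(-33) - 37/(-1 - 8 + (-8)**2)))**2 = (5 + (35*(-1/33) - 37/(-1 - 8 + 64)))**2 = (5 + (-35/33 - 37/55))**2 = (5 - 26/15)**2 = (49/15)**2 = 2401/225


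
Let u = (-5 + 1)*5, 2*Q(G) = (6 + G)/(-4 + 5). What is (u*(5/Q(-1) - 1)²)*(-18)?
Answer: 360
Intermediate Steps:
Q(G) = 3 + G/2 (Q(G) = ((6 + G)/(-4 + 5))/2 = ((6 + G)/1)/2 = ((6 + G)*1)/2 = (6 + G)/2 = 3 + G/2)
u = -20 (u = -4*5 = -20)
(u*(5/Q(-1) - 1)²)*(-18) = -20*(5/(3 + (½)*(-1)) - 1)²*(-18) = -20*(5/(3 - ½) - 1)²*(-18) = -20*(5/(5/2) - 1)²*(-18) = -20*(5*(⅖) - 1)²*(-18) = -20*(2 - 1)²*(-18) = -20*1²*(-18) = -20*1*(-18) = -20*(-18) = 360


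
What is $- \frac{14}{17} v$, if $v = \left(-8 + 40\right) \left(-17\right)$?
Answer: $448$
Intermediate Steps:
$v = -544$ ($v = 32 \left(-17\right) = -544$)
$- \frac{14}{17} v = - \frac{14}{17} \left(-544\right) = \left(-14\right) \frac{1}{17} \left(-544\right) = \left(- \frac{14}{17}\right) \left(-544\right) = 448$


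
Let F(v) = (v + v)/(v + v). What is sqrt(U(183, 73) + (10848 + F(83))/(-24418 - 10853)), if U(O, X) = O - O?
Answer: I*sqrt(42517231)/11757 ≈ 0.55461*I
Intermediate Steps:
U(O, X) = 0
F(v) = 1 (F(v) = (2*v)/((2*v)) = (2*v)*(1/(2*v)) = 1)
sqrt(U(183, 73) + (10848 + F(83))/(-24418 - 10853)) = sqrt(0 + (10848 + 1)/(-24418 - 10853)) = sqrt(0 + 10849/(-35271)) = sqrt(0 + 10849*(-1/35271)) = sqrt(0 - 10849/35271) = sqrt(-10849/35271) = I*sqrt(42517231)/11757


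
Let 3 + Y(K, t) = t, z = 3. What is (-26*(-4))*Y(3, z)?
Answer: 0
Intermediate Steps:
Y(K, t) = -3 + t
(-26*(-4))*Y(3, z) = (-26*(-4))*(-3 + 3) = 104*0 = 0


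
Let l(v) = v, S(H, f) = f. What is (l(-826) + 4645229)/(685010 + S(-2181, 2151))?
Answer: 4644403/687161 ≈ 6.7588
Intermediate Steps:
(l(-826) + 4645229)/(685010 + S(-2181, 2151)) = (-826 + 4645229)/(685010 + 2151) = 4644403/687161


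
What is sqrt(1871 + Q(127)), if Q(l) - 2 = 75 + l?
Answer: 5*sqrt(83) ≈ 45.552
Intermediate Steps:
Q(l) = 77 + l (Q(l) = 2 + (75 + l) = 77 + l)
sqrt(1871 + Q(127)) = sqrt(1871 + (77 + 127)) = sqrt(1871 + 204) = sqrt(2075) = 5*sqrt(83)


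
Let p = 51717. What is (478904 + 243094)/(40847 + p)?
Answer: 360999/46282 ≈ 7.8000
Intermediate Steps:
(478904 + 243094)/(40847 + p) = (478904 + 243094)/(40847 + 51717) = 721998/92564 = 721998*(1/92564) = 360999/46282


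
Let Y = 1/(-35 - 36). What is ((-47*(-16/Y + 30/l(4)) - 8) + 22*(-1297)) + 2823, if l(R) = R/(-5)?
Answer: -154697/2 ≈ -77349.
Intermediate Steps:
Y = -1/71 (Y = 1/(-71) = -1/71 ≈ -0.014085)
l(R) = -R/5 (l(R) = R*(-1/5) = -R/5)
((-47*(-16/Y + 30/l(4)) - 8) + 22*(-1297)) + 2823 = ((-47*(-16/(-1/71) + 30/((-1/5*4))) - 8) + 22*(-1297)) + 2823 = ((-47*(-16*(-71) + 30/(-4/5)) - 8) - 28534) + 2823 = ((-47*(1136 + 30*(-5/4)) - 8) - 28534) + 2823 = ((-47*(1136 - 75/2) - 8) - 28534) + 2823 = ((-47*2197/2 - 8) - 28534) + 2823 = ((-103259/2 - 8) - 28534) + 2823 = (-103275/2 - 28534) + 2823 = -160343/2 + 2823 = -154697/2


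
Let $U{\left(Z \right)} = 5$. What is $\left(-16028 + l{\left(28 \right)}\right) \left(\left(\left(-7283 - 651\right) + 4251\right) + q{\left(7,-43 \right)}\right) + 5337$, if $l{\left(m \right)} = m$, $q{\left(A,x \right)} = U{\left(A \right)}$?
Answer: $58853337$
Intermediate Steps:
$q{\left(A,x \right)} = 5$
$\left(-16028 + l{\left(28 \right)}\right) \left(\left(\left(-7283 - 651\right) + 4251\right) + q{\left(7,-43 \right)}\right) + 5337 = \left(-16028 + 28\right) \left(\left(\left(-7283 - 651\right) + 4251\right) + 5\right) + 5337 = - 16000 \left(\left(-7934 + 4251\right) + 5\right) + 5337 = - 16000 \left(-3683 + 5\right) + 5337 = \left(-16000\right) \left(-3678\right) + 5337 = 58848000 + 5337 = 58853337$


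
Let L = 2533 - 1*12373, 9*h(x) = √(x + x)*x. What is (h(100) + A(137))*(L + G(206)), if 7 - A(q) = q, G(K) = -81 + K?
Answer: 1262950 - 9715000*√2/9 ≈ -2.6362e+5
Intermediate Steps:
A(q) = 7 - q
h(x) = √2*x^(3/2)/9 (h(x) = (√(x + x)*x)/9 = (√(2*x)*x)/9 = ((√2*√x)*x)/9 = (√2*x^(3/2))/9 = √2*x^(3/2)/9)
L = -9840 (L = 2533 - 12373 = -9840)
(h(100) + A(137))*(L + G(206)) = (√2*100^(3/2)/9 + (7 - 1*137))*(-9840 + (-81 + 206)) = ((⅑)*√2*1000 + (7 - 137))*(-9840 + 125) = (1000*√2/9 - 130)*(-9715) = (-130 + 1000*√2/9)*(-9715) = 1262950 - 9715000*√2/9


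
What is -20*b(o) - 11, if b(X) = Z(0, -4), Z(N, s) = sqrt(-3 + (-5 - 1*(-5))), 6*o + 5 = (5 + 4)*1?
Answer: -11 - 20*I*sqrt(3) ≈ -11.0 - 34.641*I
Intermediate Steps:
o = 2/3 (o = -5/6 + ((5 + 4)*1)/6 = -5/6 + (9*1)/6 = -5/6 + (1/6)*9 = -5/6 + 3/2 = 2/3 ≈ 0.66667)
Z(N, s) = I*sqrt(3) (Z(N, s) = sqrt(-3 + (-5 + 5)) = sqrt(-3 + 0) = sqrt(-3) = I*sqrt(3))
b(X) = I*sqrt(3)
-20*b(o) - 11 = -20*I*sqrt(3) - 11 = -11 - 20*I*sqrt(3)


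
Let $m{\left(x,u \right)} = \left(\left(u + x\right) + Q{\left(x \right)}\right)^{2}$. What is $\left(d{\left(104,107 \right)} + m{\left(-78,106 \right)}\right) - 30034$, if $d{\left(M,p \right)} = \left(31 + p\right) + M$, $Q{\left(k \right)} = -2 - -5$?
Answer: $-28831$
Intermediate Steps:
$Q{\left(k \right)} = 3$ ($Q{\left(k \right)} = -2 + 5 = 3$)
$d{\left(M,p \right)} = 31 + M + p$
$m{\left(x,u \right)} = \left(3 + u + x\right)^{2}$ ($m{\left(x,u \right)} = \left(\left(u + x\right) + 3\right)^{2} = \left(3 + u + x\right)^{2}$)
$\left(d{\left(104,107 \right)} + m{\left(-78,106 \right)}\right) - 30034 = \left(\left(31 + 104 + 107\right) + \left(3 + 106 - 78\right)^{2}\right) - 30034 = \left(242 + 31^{2}\right) - 30034 = \left(242 + 961\right) - 30034 = 1203 - 30034 = -28831$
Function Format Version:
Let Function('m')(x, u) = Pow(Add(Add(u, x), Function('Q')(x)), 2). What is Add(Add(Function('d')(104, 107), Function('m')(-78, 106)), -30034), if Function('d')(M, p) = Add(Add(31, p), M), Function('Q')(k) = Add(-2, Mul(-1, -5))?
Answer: -28831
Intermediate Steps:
Function('Q')(k) = 3 (Function('Q')(k) = Add(-2, 5) = 3)
Function('d')(M, p) = Add(31, M, p)
Function('m')(x, u) = Pow(Add(3, u, x), 2) (Function('m')(x, u) = Pow(Add(Add(u, x), 3), 2) = Pow(Add(3, u, x), 2))
Add(Add(Function('d')(104, 107), Function('m')(-78, 106)), -30034) = Add(Add(Add(31, 104, 107), Pow(Add(3, 106, -78), 2)), -30034) = Add(Add(242, Pow(31, 2)), -30034) = Add(Add(242, 961), -30034) = Add(1203, -30034) = -28831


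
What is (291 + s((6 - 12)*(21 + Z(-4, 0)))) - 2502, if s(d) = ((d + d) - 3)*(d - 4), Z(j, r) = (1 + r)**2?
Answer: 34101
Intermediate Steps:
s(d) = (-4 + d)*(-3 + 2*d) (s(d) = (2*d - 3)*(-4 + d) = (-3 + 2*d)*(-4 + d) = (-4 + d)*(-3 + 2*d))
(291 + s((6 - 12)*(21 + Z(-4, 0)))) - 2502 = (291 + (12 - 11*(6 - 12)*(21 + (1 + 0)**2) + 2*((6 - 12)*(21 + (1 + 0)**2))**2)) - 2502 = (291 + (12 - (-66)*(21 + 1**2) + 2*(-6*(21 + 1**2))**2)) - 2502 = (291 + (12 - (-66)*(21 + 1) + 2*(-6*(21 + 1))**2)) - 2502 = (291 + (12 - (-66)*22 + 2*(-6*22)**2)) - 2502 = (291 + (12 - 11*(-132) + 2*(-132)**2)) - 2502 = (291 + (12 + 1452 + 2*17424)) - 2502 = (291 + (12 + 1452 + 34848)) - 2502 = (291 + 36312) - 2502 = 36603 - 2502 = 34101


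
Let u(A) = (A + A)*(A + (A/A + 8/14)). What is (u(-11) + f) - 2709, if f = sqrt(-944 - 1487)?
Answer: -17511/7 + I*sqrt(2431) ≈ -2501.6 + 49.305*I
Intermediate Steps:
f = I*sqrt(2431) (f = sqrt(-2431) = I*sqrt(2431) ≈ 49.305*I)
u(A) = 2*A*(11/7 + A) (u(A) = (2*A)*(A + (1 + 8*(1/14))) = (2*A)*(A + (1 + 4/7)) = (2*A)*(A + 11/7) = (2*A)*(11/7 + A) = 2*A*(11/7 + A))
(u(-11) + f) - 2709 = ((2/7)*(-11)*(11 + 7*(-11)) + I*sqrt(2431)) - 2709 = ((2/7)*(-11)*(11 - 77) + I*sqrt(2431)) - 2709 = ((2/7)*(-11)*(-66) + I*sqrt(2431)) - 2709 = (1452/7 + I*sqrt(2431)) - 2709 = -17511/7 + I*sqrt(2431)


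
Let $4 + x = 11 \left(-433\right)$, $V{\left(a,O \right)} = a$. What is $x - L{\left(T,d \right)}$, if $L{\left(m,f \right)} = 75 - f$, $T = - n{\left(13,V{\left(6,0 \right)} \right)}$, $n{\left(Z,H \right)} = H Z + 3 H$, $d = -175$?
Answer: $-5017$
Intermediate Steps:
$n{\left(Z,H \right)} = 3 H + H Z$
$T = -96$ ($T = - 6 \left(3 + 13\right) = - 6 \cdot 16 = \left(-1\right) 96 = -96$)
$x = -4767$ ($x = -4 + 11 \left(-433\right) = -4 - 4763 = -4767$)
$x - L{\left(T,d \right)} = -4767 - \left(75 - -175\right) = -4767 - \left(75 + 175\right) = -4767 - 250 = -5017$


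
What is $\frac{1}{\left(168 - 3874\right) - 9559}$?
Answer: $- \frac{1}{13265} \approx -7.5386 \cdot 10^{-5}$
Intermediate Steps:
$\frac{1}{\left(168 - 3874\right) - 9559} = \frac{1}{-3706 - 9559} = \frac{1}{-13265} = - \frac{1}{13265}$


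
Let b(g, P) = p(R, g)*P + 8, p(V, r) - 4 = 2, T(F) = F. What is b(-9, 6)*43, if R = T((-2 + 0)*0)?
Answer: 1892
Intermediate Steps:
R = 0 (R = (-2 + 0)*0 = -2*0 = 0)
p(V, r) = 6 (p(V, r) = 4 + 2 = 6)
b(g, P) = 8 + 6*P (b(g, P) = 6*P + 8 = 8 + 6*P)
b(-9, 6)*43 = (8 + 6*6)*43 = (8 + 36)*43 = 44*43 = 1892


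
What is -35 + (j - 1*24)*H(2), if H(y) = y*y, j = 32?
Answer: -3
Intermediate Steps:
H(y) = y²
-35 + (j - 1*24)*H(2) = -35 + (32 - 1*24)*2² = -35 + (32 - 24)*4 = -35 + 8*4 = -35 + 32 = -3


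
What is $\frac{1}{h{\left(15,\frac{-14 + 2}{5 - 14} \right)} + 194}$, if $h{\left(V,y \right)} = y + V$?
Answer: $\frac{3}{631} \approx 0.0047544$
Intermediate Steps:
$h{\left(V,y \right)} = V + y$
$\frac{1}{h{\left(15,\frac{-14 + 2}{5 - 14} \right)} + 194} = \frac{1}{\left(15 + \frac{-14 + 2}{5 - 14}\right) + 194} = \frac{1}{\left(15 - \frac{12}{-9}\right) + 194} = \frac{1}{\left(15 - - \frac{4}{3}\right) + 194} = \frac{1}{\left(15 + \frac{4}{3}\right) + 194} = \frac{1}{\frac{49}{3} + 194} = \frac{1}{\frac{631}{3}} = \frac{3}{631}$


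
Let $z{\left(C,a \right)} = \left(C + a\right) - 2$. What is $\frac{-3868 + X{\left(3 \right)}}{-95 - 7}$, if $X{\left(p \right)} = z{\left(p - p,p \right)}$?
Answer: $\frac{1289}{34} \approx 37.912$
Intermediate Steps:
$z{\left(C,a \right)} = -2 + C + a$
$X{\left(p \right)} = -2 + p$ ($X{\left(p \right)} = -2 + \left(p - p\right) + p = -2 + 0 + p = -2 + p$)
$\frac{-3868 + X{\left(3 \right)}}{-95 - 7} = \frac{-3868 + \left(-2 + 3\right)}{-95 - 7} = \frac{-3868 + 1}{-102} = \left(-3867\right) \left(- \frac{1}{102}\right) = \frac{1289}{34}$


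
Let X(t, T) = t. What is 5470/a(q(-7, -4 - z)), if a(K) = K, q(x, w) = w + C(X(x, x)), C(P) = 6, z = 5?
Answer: -5470/3 ≈ -1823.3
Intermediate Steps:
q(x, w) = 6 + w (q(x, w) = w + 6 = 6 + w)
5470/a(q(-7, -4 - z)) = 5470/(6 + (-4 - 1*5)) = 5470/(6 + (-4 - 5)) = 5470/(6 - 9) = 5470/(-3) = 5470*(-⅓) = -5470/3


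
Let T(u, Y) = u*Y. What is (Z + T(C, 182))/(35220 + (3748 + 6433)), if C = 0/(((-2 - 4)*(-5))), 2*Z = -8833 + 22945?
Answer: 7056/45401 ≈ 0.15542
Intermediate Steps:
Z = 7056 (Z = (-8833 + 22945)/2 = (1/2)*14112 = 7056)
C = 0 (C = 0/((-6*(-5))) = 0/30 = 0*(1/30) = 0)
T(u, Y) = Y*u
(Z + T(C, 182))/(35220 + (3748 + 6433)) = (7056 + 182*0)/(35220 + (3748 + 6433)) = (7056 + 0)/(35220 + 10181) = 7056/45401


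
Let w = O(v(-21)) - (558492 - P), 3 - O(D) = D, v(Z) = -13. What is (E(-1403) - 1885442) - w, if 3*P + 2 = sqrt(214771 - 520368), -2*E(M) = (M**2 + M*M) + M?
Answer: -19768037/6 - I*sqrt(305597)/3 ≈ -3.2947e+6 - 184.27*I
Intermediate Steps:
O(D) = 3 - D
E(M) = -M**2 - M/2 (E(M) = -((M**2 + M*M) + M)/2 = -((M**2 + M**2) + M)/2 = -(2*M**2 + M)/2 = -(M + 2*M**2)/2 = -M**2 - M/2)
P = -2/3 + I*sqrt(305597)/3 (P = -2/3 + sqrt(214771 - 520368)/3 = -2/3 + sqrt(-305597)/3 = -2/3 + (I*sqrt(305597))/3 = -2/3 + I*sqrt(305597)/3 ≈ -0.66667 + 184.27*I)
w = -1675430/3 + I*sqrt(305597)/3 (w = (3 - 1*(-13)) - (558492 - (-2/3 + I*sqrt(305597)/3)) = (3 + 13) - (558492 + (2/3 - I*sqrt(305597)/3)) = 16 - (1675478/3 - I*sqrt(305597)/3) = 16 + (-1675478/3 + I*sqrt(305597)/3) = -1675430/3 + I*sqrt(305597)/3 ≈ -5.5848e+5 + 184.27*I)
(E(-1403) - 1885442) - w = (-1*(-1403)*(1/2 - 1403) - 1885442) - (-1675430/3 + I*sqrt(305597)/3) = (-1*(-1403)*(-2805/2) - 1885442) + (1675430/3 - I*sqrt(305597)/3) = (-3935415/2 - 1885442) + (1675430/3 - I*sqrt(305597)/3) = -7706299/2 + (1675430/3 - I*sqrt(305597)/3) = -19768037/6 - I*sqrt(305597)/3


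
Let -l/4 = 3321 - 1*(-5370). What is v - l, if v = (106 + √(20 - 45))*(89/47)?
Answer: 1643342/47 + 445*I/47 ≈ 34965.0 + 9.4681*I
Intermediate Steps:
l = -34764 (l = -4*(3321 - 1*(-5370)) = -4*(3321 + 5370) = -4*8691 = -34764)
v = 9434/47 + 445*I/47 (v = (106 + √(-25))*(89*(1/47)) = (106 + 5*I)*(89/47) = 9434/47 + 445*I/47 ≈ 200.72 + 9.4681*I)
v - l = (9434/47 + 445*I/47) - 1*(-34764) = (9434/47 + 445*I/47) + 34764 = 1643342/47 + 445*I/47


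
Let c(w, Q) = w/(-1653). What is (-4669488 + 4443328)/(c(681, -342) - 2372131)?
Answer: 15576770/163380551 ≈ 0.095340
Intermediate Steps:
c(w, Q) = -w/1653 (c(w, Q) = w*(-1/1653) = -w/1653)
(-4669488 + 4443328)/(c(681, -342) - 2372131) = (-4669488 + 4443328)/(-1/1653*681 - 2372131) = -226160/(-227/551 - 2372131) = -226160/(-1307044408/551) = -226160*(-551/1307044408) = 15576770/163380551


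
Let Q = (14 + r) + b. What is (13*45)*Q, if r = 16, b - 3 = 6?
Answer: 22815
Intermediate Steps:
b = 9 (b = 3 + 6 = 9)
Q = 39 (Q = (14 + 16) + 9 = 30 + 9 = 39)
(13*45)*Q = (13*45)*39 = 585*39 = 22815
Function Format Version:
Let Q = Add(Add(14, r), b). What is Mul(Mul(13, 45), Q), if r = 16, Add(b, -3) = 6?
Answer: 22815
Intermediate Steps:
b = 9 (b = Add(3, 6) = 9)
Q = 39 (Q = Add(Add(14, 16), 9) = Add(30, 9) = 39)
Mul(Mul(13, 45), Q) = Mul(Mul(13, 45), 39) = Mul(585, 39) = 22815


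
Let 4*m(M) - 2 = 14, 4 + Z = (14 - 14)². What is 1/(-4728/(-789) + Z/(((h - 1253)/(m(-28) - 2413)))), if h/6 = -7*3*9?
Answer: 57071/111604 ≈ 0.51137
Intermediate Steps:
Z = -4 (Z = -4 + (14 - 14)² = -4 + 0² = -4 + 0 = -4)
h = -1134 (h = 6*(-7*3*9) = 6*(-21*9) = 6*(-189) = -1134)
m(M) = 4 (m(M) = ½ + (¼)*14 = ½ + 7/2 = 4)
1/(-4728/(-789) + Z/(((h - 1253)/(m(-28) - 2413)))) = 1/(-4728/(-789) - 4*(4 - 2413)/(-1134 - 1253)) = 1/(-4728*(-1/789) - 4/((-2387/(-2409)))) = 1/(1576/263 - 4/((-2387*(-1/2409)))) = 1/(1576/263 - 4/217/219) = 1/(1576/263 - 4*219/217) = 1/(1576/263 - 876/217) = 1/(111604/57071) = 57071/111604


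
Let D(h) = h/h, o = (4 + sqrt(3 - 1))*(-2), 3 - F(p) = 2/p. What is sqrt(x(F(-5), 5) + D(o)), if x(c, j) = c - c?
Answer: 1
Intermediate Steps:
F(p) = 3 - 2/p
x(c, j) = 0
o = -8 - 2*sqrt(2) (o = (4 + sqrt(2))*(-2) = -8 - 2*sqrt(2) ≈ -10.828)
D(h) = 1
sqrt(x(F(-5), 5) + D(o)) = sqrt(0 + 1) = sqrt(1) = 1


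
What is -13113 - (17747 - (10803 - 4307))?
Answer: -24364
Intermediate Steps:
-13113 - (17747 - (10803 - 4307)) = -13113 - (17747 - 1*6496) = -13113 - (17747 - 6496) = -13113 - 1*11251 = -13113 - 11251 = -24364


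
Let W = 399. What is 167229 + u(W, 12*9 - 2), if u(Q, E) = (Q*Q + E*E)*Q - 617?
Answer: 68170975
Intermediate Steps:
u(Q, E) = -617 + Q*(E**2 + Q**2) (u(Q, E) = (Q**2 + E**2)*Q - 617 = (E**2 + Q**2)*Q - 617 = Q*(E**2 + Q**2) - 617 = -617 + Q*(E**2 + Q**2))
167229 + u(W, 12*9 - 2) = 167229 + (-617 + 399**3 + 399*(12*9 - 2)**2) = 167229 + (-617 + 63521199 + 399*(108 - 2)**2) = 167229 + (-617 + 63521199 + 399*106**2) = 167229 + (-617 + 63521199 + 399*11236) = 167229 + (-617 + 63521199 + 4483164) = 167229 + 68003746 = 68170975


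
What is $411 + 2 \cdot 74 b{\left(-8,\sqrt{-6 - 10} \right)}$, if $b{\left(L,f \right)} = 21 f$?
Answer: $411 + 12432 i \approx 411.0 + 12432.0 i$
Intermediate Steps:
$411 + 2 \cdot 74 b{\left(-8,\sqrt{-6 - 10} \right)} = 411 + 2 \cdot 74 \cdot 21 \sqrt{-6 - 10} = 411 + 148 \cdot 21 \sqrt{-16} = 411 + 148 \cdot 21 \cdot 4 i = 411 + 148 \cdot 84 i = 411 + 12432 i$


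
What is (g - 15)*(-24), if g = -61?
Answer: 1824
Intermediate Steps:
(g - 15)*(-24) = (-61 - 15)*(-24) = -76*(-24) = 1824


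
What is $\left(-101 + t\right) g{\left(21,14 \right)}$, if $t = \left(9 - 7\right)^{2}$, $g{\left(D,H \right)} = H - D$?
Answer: $679$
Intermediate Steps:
$t = 4$ ($t = \left(9 - 7\right)^{2} = 2^{2} = 4$)
$\left(-101 + t\right) g{\left(21,14 \right)} = \left(-101 + 4\right) \left(14 - 21\right) = - 97 \left(14 - 21\right) = \left(-97\right) \left(-7\right) = 679$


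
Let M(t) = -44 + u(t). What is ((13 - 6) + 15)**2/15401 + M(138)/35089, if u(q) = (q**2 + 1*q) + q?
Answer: 313852752/540405689 ≈ 0.58077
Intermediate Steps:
u(q) = q**2 + 2*q (u(q) = (q**2 + q) + q = (q + q**2) + q = q**2 + 2*q)
M(t) = -44 + t*(2 + t)
((13 - 6) + 15)**2/15401 + M(138)/35089 = ((13 - 6) + 15)**2/15401 + (-44 + 138*(2 + 138))/35089 = (7 + 15)**2*(1/15401) + (-44 + 138*140)*(1/35089) = 22**2*(1/15401) + (-44 + 19320)*(1/35089) = 484*(1/15401) + 19276*(1/35089) = 484/15401 + 19276/35089 = 313852752/540405689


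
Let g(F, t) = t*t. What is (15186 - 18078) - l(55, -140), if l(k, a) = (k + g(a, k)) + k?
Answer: -6027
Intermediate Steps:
g(F, t) = t²
l(k, a) = k² + 2*k (l(k, a) = (k + k²) + k = k² + 2*k)
(15186 - 18078) - l(55, -140) = (15186 - 18078) - 55*(2 + 55) = -2892 - 55*57 = -2892 - 1*3135 = -2892 - 3135 = -6027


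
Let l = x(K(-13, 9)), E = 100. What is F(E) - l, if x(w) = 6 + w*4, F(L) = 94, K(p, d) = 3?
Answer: 76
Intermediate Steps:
x(w) = 6 + 4*w
l = 18 (l = 6 + 4*3 = 6 + 12 = 18)
F(E) - l = 94 - 1*18 = 94 - 18 = 76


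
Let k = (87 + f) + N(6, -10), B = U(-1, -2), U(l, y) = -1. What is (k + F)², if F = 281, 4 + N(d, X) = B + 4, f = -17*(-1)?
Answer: 147456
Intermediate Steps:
f = 17
B = -1
N(d, X) = -1 (N(d, X) = -4 + (-1 + 4) = -4 + 3 = -1)
k = 103 (k = (87 + 17) - 1 = 104 - 1 = 103)
(k + F)² = (103 + 281)² = 384² = 147456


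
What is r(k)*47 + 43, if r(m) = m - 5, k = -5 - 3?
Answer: -568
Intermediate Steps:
k = -8
r(m) = -5 + m
r(k)*47 + 43 = (-5 - 8)*47 + 43 = -13*47 + 43 = -611 + 43 = -568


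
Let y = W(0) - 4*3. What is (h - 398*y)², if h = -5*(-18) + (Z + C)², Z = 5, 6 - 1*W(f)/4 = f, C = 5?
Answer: 21031396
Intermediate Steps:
W(f) = 24 - 4*f
y = 12 (y = (24 - 4*0) - 4*3 = (24 + 0) - 12 = 24 - 12 = 12)
h = 190 (h = -5*(-18) + (5 + 5)² = 90 + 10² = 90 + 100 = 190)
(h - 398*y)² = (190 - 398*12)² = (190 - 4776)² = (-4586)² = 21031396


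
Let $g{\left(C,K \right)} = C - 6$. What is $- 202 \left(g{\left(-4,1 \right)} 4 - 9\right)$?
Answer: $9898$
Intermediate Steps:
$g{\left(C,K \right)} = -6 + C$ ($g{\left(C,K \right)} = C - 6 = -6 + C$)
$- 202 \left(g{\left(-4,1 \right)} 4 - 9\right) = - 202 \left(\left(-6 - 4\right) 4 - 9\right) = - 202 \left(\left(-10\right) 4 - 9\right) = - 202 \left(-40 - 9\right) = \left(-202\right) \left(-49\right) = 9898$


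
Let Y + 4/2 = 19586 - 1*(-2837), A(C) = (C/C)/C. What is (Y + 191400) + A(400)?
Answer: 85528401/400 ≈ 2.1382e+5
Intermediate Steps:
A(C) = 1/C
Y = 22421 (Y = -2 + (19586 - 1*(-2837)) = -2 + (19586 + 2837) = -2 + 22423 = 22421)
(Y + 191400) + A(400) = (22421 + 191400) + 1/400 = 213821 + 1/400 = 85528401/400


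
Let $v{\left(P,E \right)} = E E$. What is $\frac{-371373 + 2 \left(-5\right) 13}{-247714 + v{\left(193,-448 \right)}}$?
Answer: $\frac{371503}{47010} \approx 7.9026$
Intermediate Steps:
$v{\left(P,E \right)} = E^{2}$
$\frac{-371373 + 2 \left(-5\right) 13}{-247714 + v{\left(193,-448 \right)}} = \frac{-371373 + 2 \left(-5\right) 13}{-247714 + \left(-448\right)^{2}} = \frac{-371373 - 130}{-247714 + 200704} = \frac{-371373 - 130}{-47010} = \left(-371503\right) \left(- \frac{1}{47010}\right) = \frac{371503}{47010}$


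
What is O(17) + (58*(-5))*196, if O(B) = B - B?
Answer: -56840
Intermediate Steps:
O(B) = 0
O(17) + (58*(-5))*196 = 0 + (58*(-5))*196 = 0 - 290*196 = 0 - 56840 = -56840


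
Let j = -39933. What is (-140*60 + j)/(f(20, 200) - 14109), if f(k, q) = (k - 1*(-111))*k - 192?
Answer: 48333/11681 ≈ 4.1377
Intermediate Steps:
f(k, q) = -192 + k*(111 + k) (f(k, q) = (k + 111)*k - 192 = (111 + k)*k - 192 = k*(111 + k) - 192 = -192 + k*(111 + k))
(-140*60 + j)/(f(20, 200) - 14109) = (-140*60 - 39933)/((-192 + 20² + 111*20) - 14109) = (-8400 - 39933)/((-192 + 400 + 2220) - 14109) = -48333/(2428 - 14109) = -48333/(-11681) = -48333*(-1/11681) = 48333/11681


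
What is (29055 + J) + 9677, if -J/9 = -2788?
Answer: 63824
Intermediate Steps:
J = 25092 (J = -9*(-2788) = 25092)
(29055 + J) + 9677 = (29055 + 25092) + 9677 = 54147 + 9677 = 63824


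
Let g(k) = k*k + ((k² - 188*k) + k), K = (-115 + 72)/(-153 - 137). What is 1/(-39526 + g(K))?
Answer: -21025/831616198 ≈ -2.5282e-5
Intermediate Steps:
K = 43/290 (K = -43/(-290) = -43*(-1/290) = 43/290 ≈ 0.14828)
g(k) = -187*k + 2*k² (g(k) = k² + (k² - 187*k) = -187*k + 2*k²)
1/(-39526 + g(K)) = 1/(-39526 + 43*(-187 + 2*(43/290))/290) = 1/(-39526 + 43*(-187 + 43/145)/290) = 1/(-39526 + (43/290)*(-27072/145)) = 1/(-39526 - 582048/21025) = 1/(-831616198/21025) = -21025/831616198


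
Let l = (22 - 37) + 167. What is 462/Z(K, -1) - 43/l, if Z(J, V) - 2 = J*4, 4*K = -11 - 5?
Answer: -5059/152 ≈ -33.283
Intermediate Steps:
K = -4 (K = (-11 - 5)/4 = (¼)*(-16) = -4)
Z(J, V) = 2 + 4*J (Z(J, V) = 2 + J*4 = 2 + 4*J)
l = 152 (l = -15 + 167 = 152)
462/Z(K, -1) - 43/l = 462/(2 + 4*(-4)) - 43/152 = 462/(2 - 16) - 43*1/152 = 462/(-14) - 43/152 = 462*(-1/14) - 43/152 = -33 - 43/152 = -5059/152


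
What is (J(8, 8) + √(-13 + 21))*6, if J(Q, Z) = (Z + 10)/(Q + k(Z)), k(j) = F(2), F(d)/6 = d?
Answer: 27/5 + 12*√2 ≈ 22.371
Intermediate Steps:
F(d) = 6*d
k(j) = 12 (k(j) = 6*2 = 12)
J(Q, Z) = (10 + Z)/(12 + Q) (J(Q, Z) = (Z + 10)/(Q + 12) = (10 + Z)/(12 + Q))
(J(8, 8) + √(-13 + 21))*6 = ((10 + 8)/(12 + 8) + √(-13 + 21))*6 = (18/20 + √8)*6 = ((1/20)*18 + 2*√2)*6 = (9/10 + 2*√2)*6 = 27/5 + 12*√2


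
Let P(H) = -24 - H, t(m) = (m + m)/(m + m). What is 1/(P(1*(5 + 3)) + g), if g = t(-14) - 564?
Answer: -1/595 ≈ -0.0016807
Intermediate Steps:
t(m) = 1 (t(m) = (2*m)/((2*m)) = (2*m)*(1/(2*m)) = 1)
g = -563 (g = 1 - 564 = -563)
1/(P(1*(5 + 3)) + g) = 1/((-24 - (5 + 3)) - 563) = 1/((-24 - 8) - 563) = 1/(-32 - 563) = 1/(-595) = -1/595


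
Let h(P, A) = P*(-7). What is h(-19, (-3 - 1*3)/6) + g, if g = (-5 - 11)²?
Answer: 389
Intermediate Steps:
h(P, A) = -7*P
g = 256 (g = (-16)² = 256)
h(-19, (-3 - 1*3)/6) + g = -7*(-19) + 256 = 133 + 256 = 389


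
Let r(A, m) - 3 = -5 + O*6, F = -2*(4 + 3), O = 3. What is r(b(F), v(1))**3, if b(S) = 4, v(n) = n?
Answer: 4096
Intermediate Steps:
F = -14 (F = -2*7 = -14)
r(A, m) = 16 (r(A, m) = 3 + (-5 + 3*6) = 3 + (-5 + 18) = 3 + 13 = 16)
r(b(F), v(1))**3 = 16**3 = 4096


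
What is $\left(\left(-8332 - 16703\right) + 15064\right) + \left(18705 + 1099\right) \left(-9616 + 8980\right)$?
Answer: $-12605315$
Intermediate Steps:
$\left(\left(-8332 - 16703\right) + 15064\right) + \left(18705 + 1099\right) \left(-9616 + 8980\right) = \left(-25035 + 15064\right) + 19804 \left(-636\right) = -9971 - 12595344 = -12605315$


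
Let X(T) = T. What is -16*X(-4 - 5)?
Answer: 144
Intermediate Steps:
-16*X(-4 - 5) = -16*(-4 - 5) = -16*(-9) = 144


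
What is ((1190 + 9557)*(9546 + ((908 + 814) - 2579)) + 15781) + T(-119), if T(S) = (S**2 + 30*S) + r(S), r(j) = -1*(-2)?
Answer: 93407057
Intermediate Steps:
r(j) = 2
T(S) = 2 + S**2 + 30*S (T(S) = (S**2 + 30*S) + 2 = 2 + S**2 + 30*S)
((1190 + 9557)*(9546 + ((908 + 814) - 2579)) + 15781) + T(-119) = ((1190 + 9557)*(9546 + ((908 + 814) - 2579)) + 15781) + (2 + (-119)**2 + 30*(-119)) = (10747*(9546 + (1722 - 2579)) + 15781) + (2 + 14161 - 3570) = (10747*(9546 - 857) + 15781) + 10593 = (10747*8689 + 15781) + 10593 = (93380683 + 15781) + 10593 = 93396464 + 10593 = 93407057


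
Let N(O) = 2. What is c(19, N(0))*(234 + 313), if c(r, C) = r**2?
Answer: 197467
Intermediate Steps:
c(19, N(0))*(234 + 313) = 19**2*(234 + 313) = 361*547 = 197467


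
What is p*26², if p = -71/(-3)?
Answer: 47996/3 ≈ 15999.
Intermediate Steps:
p = 71/3 (p = -71*(-⅓) = 71/3 ≈ 23.667)
p*26² = (71/3)*26² = (71/3)*676 = 47996/3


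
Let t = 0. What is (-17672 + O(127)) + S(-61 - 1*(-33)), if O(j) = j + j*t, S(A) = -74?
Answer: -17619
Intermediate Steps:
O(j) = j (O(j) = j + j*0 = j + 0 = j)
(-17672 + O(127)) + S(-61 - 1*(-33)) = (-17672 + 127) - 74 = -17545 - 74 = -17619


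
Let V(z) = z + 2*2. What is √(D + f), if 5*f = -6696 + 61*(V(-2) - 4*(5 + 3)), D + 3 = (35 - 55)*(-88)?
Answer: √1295/5 ≈ 7.1972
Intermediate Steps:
V(z) = 4 + z (V(z) = z + 4 = 4 + z)
D = 1757 (D = -3 + (35 - 55)*(-88) = -3 - 20*(-88) = -3 + 1760 = 1757)
f = -8526/5 (f = (-6696 + 61*((4 - 2) - 4*(5 + 3)))/5 = (-6696 + 61*(2 - 4*8))/5 = (-6696 + 61*(2 - 32))/5 = (-6696 + 61*(-30))/5 = (-6696 - 1830)/5 = (⅕)*(-8526) = -8526/5 ≈ -1705.2)
√(D + f) = √(1757 - 8526/5) = √(259/5) = √1295/5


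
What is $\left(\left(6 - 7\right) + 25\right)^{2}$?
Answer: $576$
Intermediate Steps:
$\left(\left(6 - 7\right) + 25\right)^{2} = \left(-1 + 25\right)^{2} = 24^{2} = 576$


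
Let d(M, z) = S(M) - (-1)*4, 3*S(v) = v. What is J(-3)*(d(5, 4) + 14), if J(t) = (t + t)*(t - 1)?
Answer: 472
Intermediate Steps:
S(v) = v/3
J(t) = 2*t*(-1 + t) (J(t) = (2*t)*(-1 + t) = 2*t*(-1 + t))
d(M, z) = 4 + M/3 (d(M, z) = M/3 - (-1)*4 = M/3 - 1*(-4) = M/3 + 4 = 4 + M/3)
J(-3)*(d(5, 4) + 14) = (2*(-3)*(-1 - 3))*((4 + (1/3)*5) + 14) = (2*(-3)*(-4))*((4 + 5/3) + 14) = 24*(17/3 + 14) = 24*(59/3) = 472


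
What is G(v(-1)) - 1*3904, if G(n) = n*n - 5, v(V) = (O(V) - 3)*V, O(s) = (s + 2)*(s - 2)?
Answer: -3873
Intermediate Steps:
O(s) = (-2 + s)*(2 + s) (O(s) = (2 + s)*(-2 + s) = (-2 + s)*(2 + s))
v(V) = V*(-7 + V²) (v(V) = ((-4 + V²) - 3)*V = (-7 + V²)*V = V*(-7 + V²))
G(n) = -5 + n² (G(n) = n² - 5 = -5 + n²)
G(v(-1)) - 1*3904 = (-5 + (-(-7 + (-1)²))²) - 1*3904 = (-5 + (-(-7 + 1))²) - 3904 = (-5 + (-1*(-6))²) - 3904 = (-5 + 6²) - 3904 = (-5 + 36) - 3904 = 31 - 3904 = -3873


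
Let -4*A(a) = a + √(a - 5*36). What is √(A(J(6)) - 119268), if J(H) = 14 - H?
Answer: √(-477080 - 2*I*√43)/2 ≈ 0.0047469 - 345.35*I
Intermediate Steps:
A(a) = -a/4 - √(-180 + a)/4 (A(a) = -(a + √(a - 5*36))/4 = -(a + √(a - 180))/4 = -(a + √(-180 + a))/4 = -a/4 - √(-180 + a)/4)
√(A(J(6)) - 119268) = √((-(14 - 1*6)/4 - √(-180 + (14 - 1*6))/4) - 119268) = √((-(14 - 6)/4 - √(-180 + (14 - 6))/4) - 119268) = √((-¼*8 - √(-180 + 8)/4) - 119268) = √((-2 - I*√43/2) - 119268) = √(-119270 - I*√43/2)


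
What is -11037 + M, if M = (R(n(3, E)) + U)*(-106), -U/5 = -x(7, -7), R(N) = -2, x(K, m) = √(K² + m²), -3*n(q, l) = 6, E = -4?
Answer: -10825 - 3710*√2 ≈ -16072.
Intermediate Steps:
n(q, l) = -2 (n(q, l) = -⅓*6 = -2)
U = 35*√2 (U = -(-5)*√(7² + (-7)²) = -(-5)*√(49 + 49) = -(-5)*√98 = -(-5)*7*√2 = -(-35)*√2 = 35*√2 ≈ 49.497)
M = 212 - 3710*√2 (M = (-2 + 35*√2)*(-106) = 212 - 3710*√2 ≈ -5034.7)
-11037 + M = -11037 + (212 - 3710*√2) = -10825 - 3710*√2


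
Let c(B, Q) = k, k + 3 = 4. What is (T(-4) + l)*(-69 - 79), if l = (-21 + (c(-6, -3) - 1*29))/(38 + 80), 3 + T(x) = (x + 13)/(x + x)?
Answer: 79291/118 ≈ 671.96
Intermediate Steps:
T(x) = -3 + (13 + x)/(2*x) (T(x) = -3 + (x + 13)/(x + x) = -3 + (13 + x)/((2*x)) = -3 + (13 + x)*(1/(2*x)) = -3 + (13 + x)/(2*x))
k = 1 (k = -3 + 4 = 1)
c(B, Q) = 1
l = -49/118 (l = (-21 + (1 - 1*29))/(38 + 80) = (-21 + (1 - 29))/118 = (-21 - 28)*(1/118) = -49*1/118 = -49/118 ≈ -0.41525)
(T(-4) + l)*(-69 - 79) = ((½)*(13 - 5*(-4))/(-4) - 49/118)*(-69 - 79) = ((½)*(-¼)*(13 + 20) - 49/118)*(-148) = ((½)*(-¼)*33 - 49/118)*(-148) = (-33/8 - 49/118)*(-148) = -2143/472*(-148) = 79291/118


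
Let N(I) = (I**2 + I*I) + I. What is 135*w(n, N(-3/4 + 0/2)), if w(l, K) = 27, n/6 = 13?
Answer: 3645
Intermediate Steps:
n = 78 (n = 6*13 = 78)
N(I) = I + 2*I**2 (N(I) = (I**2 + I**2) + I = 2*I**2 + I = I + 2*I**2)
135*w(n, N(-3/4 + 0/2)) = 135*27 = 3645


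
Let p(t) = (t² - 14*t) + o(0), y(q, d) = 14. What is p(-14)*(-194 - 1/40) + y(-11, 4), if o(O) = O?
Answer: -380219/5 ≈ -76044.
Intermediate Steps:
p(t) = t² - 14*t (p(t) = (t² - 14*t) + 0 = t² - 14*t)
p(-14)*(-194 - 1/40) + y(-11, 4) = (-14*(-14 - 14))*(-194 - 1/40) + 14 = (-14*(-28))*(-194 - 1*1/40) + 14 = 392*(-194 - 1/40) + 14 = 392*(-7761/40) + 14 = -380289/5 + 14 = -380219/5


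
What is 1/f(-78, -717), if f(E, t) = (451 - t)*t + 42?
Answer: -1/837414 ≈ -1.1942e-6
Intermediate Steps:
f(E, t) = 42 + t*(451 - t) (f(E, t) = t*(451 - t) + 42 = 42 + t*(451 - t))
1/f(-78, -717) = 1/(42 - 1*(-717)² + 451*(-717)) = 1/(42 - 1*514089 - 323367) = 1/(42 - 514089 - 323367) = 1/(-837414) = -1/837414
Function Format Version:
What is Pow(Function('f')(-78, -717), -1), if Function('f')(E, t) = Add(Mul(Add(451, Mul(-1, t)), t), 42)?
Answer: Rational(-1, 837414) ≈ -1.1942e-6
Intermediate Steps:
Function('f')(E, t) = Add(42, Mul(t, Add(451, Mul(-1, t)))) (Function('f')(E, t) = Add(Mul(t, Add(451, Mul(-1, t))), 42) = Add(42, Mul(t, Add(451, Mul(-1, t)))))
Pow(Function('f')(-78, -717), -1) = Pow(Add(42, Mul(-1, Pow(-717, 2)), Mul(451, -717)), -1) = Pow(Add(42, Mul(-1, 514089), -323367), -1) = Pow(Add(42, -514089, -323367), -1) = Pow(-837414, -1) = Rational(-1, 837414)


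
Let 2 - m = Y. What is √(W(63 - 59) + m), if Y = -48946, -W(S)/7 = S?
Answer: 2*√12230 ≈ 221.18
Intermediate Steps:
W(S) = -7*S
m = 48948 (m = 2 - 1*(-48946) = 2 + 48946 = 48948)
√(W(63 - 59) + m) = √(-7*(63 - 59) + 48948) = √(-7*4 + 48948) = √(-28 + 48948) = √48920 = 2*√12230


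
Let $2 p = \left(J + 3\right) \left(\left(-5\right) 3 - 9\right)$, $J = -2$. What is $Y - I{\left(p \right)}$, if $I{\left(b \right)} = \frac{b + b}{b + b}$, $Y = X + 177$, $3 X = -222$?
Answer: $102$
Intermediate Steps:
$X = -74$ ($X = \frac{1}{3} \left(-222\right) = -74$)
$Y = 103$ ($Y = -74 + 177 = 103$)
$p = -12$ ($p = \frac{\left(-2 + 3\right) \left(\left(-5\right) 3 - 9\right)}{2} = \frac{1 \left(-15 - 9\right)}{2} = \frac{1 \left(-24\right)}{2} = \frac{1}{2} \left(-24\right) = -12$)
$I{\left(b \right)} = 1$ ($I{\left(b \right)} = \frac{2 b}{2 b} = 2 b \frac{1}{2 b} = 1$)
$Y - I{\left(p \right)} = 103 - 1 = 102$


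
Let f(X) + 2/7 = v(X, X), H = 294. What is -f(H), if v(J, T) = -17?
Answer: 121/7 ≈ 17.286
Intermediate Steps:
f(X) = -121/7 (f(X) = -2/7 - 17 = -121/7)
-f(H) = -1*(-121/7) = 121/7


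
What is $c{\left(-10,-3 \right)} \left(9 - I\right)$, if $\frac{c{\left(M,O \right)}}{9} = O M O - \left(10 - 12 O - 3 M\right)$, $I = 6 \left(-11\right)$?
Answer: $-112050$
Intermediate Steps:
$I = -66$
$c{\left(M,O \right)} = -90 + 27 M + 108 O + 9 M O^{2}$ ($c{\left(M,O \right)} = 9 \left(O M O - \left(10 - 12 O - 3 M\right)\right) = 9 \left(M O O + \left(-10 + 3 M + 12 O\right)\right) = 9 \left(M O^{2} + \left(-10 + 3 M + 12 O\right)\right) = 9 \left(-10 + 3 M + 12 O + M O^{2}\right) = -90 + 27 M + 108 O + 9 M O^{2}$)
$c{\left(-10,-3 \right)} \left(9 - I\right) = \left(-90 + 27 \left(-10\right) + 108 \left(-3\right) + 9 \left(-10\right) \left(-3\right)^{2}\right) \left(9 - -66\right) = \left(-90 - 270 - 324 + 9 \left(-10\right) 9\right) \left(9 + 66\right) = \left(-90 - 270 - 324 - 810\right) 75 = \left(-1494\right) 75 = -112050$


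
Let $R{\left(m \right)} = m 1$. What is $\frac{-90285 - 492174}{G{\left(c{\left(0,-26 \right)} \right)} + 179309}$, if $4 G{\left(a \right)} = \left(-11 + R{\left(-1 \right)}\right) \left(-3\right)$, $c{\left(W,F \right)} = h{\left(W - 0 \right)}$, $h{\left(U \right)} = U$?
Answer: $- \frac{582459}{179318} \approx -3.2482$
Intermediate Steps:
$R{\left(m \right)} = m$
$c{\left(W,F \right)} = W$ ($c{\left(W,F \right)} = W - 0 = W + 0 = W$)
$G{\left(a \right)} = 9$ ($G{\left(a \right)} = \frac{\left(-11 - 1\right) \left(-3\right)}{4} = \frac{\left(-12\right) \left(-3\right)}{4} = \frac{1}{4} \cdot 36 = 9$)
$\frac{-90285 - 492174}{G{\left(c{\left(0,-26 \right)} \right)} + 179309} = \frac{-90285 - 492174}{9 + 179309} = - \frac{582459}{179318}$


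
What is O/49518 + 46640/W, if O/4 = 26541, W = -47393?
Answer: 50405758/43459381 ≈ 1.1598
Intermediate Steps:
O = 106164 (O = 4*26541 = 106164)
O/49518 + 46640/W = 106164/49518 + 46640/(-47393) = 106164*(1/49518) + 46640*(-1/47393) = 1966/917 - 46640/47393 = 50405758/43459381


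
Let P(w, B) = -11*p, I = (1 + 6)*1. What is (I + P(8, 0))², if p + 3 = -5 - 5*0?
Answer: 9025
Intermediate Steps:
p = -8 (p = -3 + (-5 - 5*0) = -3 + (-5 + 0) = -3 - 5 = -8)
I = 7 (I = 7*1 = 7)
P(w, B) = 88 (P(w, B) = -11*(-8) = 88)
(I + P(8, 0))² = (7 + 88)² = 95² = 9025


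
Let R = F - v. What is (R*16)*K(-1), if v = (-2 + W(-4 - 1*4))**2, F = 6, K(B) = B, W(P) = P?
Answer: 1504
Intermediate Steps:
v = 100 (v = (-2 + (-4 - 1*4))**2 = (-2 + (-4 - 4))**2 = (-2 - 8)**2 = (-10)**2 = 100)
R = -94 (R = 6 - 1*100 = 6 - 100 = -94)
(R*16)*K(-1) = -94*16*(-1) = -1504*(-1) = 1504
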